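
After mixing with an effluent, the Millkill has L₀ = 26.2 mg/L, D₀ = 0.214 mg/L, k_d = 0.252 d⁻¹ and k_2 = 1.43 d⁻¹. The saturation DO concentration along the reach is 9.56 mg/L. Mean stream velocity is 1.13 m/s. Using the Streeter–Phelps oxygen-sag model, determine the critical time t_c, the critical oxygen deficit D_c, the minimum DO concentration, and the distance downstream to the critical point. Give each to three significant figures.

t_c ≈ 1.44 d; D_c ≈ 3.21 mg/L; min DO ≈ 6.35 mg/L; x_c ≈ 141 km

With k_2/k_d = 5.675 and 1 − D₀(k_2−k_d)/(k_d L₀) = 0.9618,
t_c = ln(5.675 × 0.9618) / (1.43 − 0.252) = ln(5.458) / 1.178 = 1.697/1.178 = 1.441 d.
L(t_c) = L₀ e^(−k_d t_c) = 26.2 × 0.6956 = 18.22 mg/L, and at the critical point k_2 D_c = k_d L, so D_c = (0.252/1.43) × 18.22 = 3.211 mg/L.
Minimum DO = C_s − D_c = 9.56 − 3.211 = 6.349 mg/L.
x_c = v t_c = 1.13 m/s × 1.441 d × 86400 s/d = 140700 m ≈ 141 km.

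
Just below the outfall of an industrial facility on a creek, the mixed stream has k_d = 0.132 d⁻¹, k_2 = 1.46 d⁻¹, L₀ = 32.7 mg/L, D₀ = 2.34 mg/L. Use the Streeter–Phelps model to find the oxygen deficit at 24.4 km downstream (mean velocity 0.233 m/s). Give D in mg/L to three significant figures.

Travel time t = x/v = 24.4 km / (0.233 m/s) = 24400 m / 0.233 m/s = 104700 s = 1.212 d.
k_d L₀/(k_2−k_d) = 0.132×32.7/(1.46−0.132) = 4.316/1.328 = 3.250 mg/L.
e^(−k_d t) = e^(−0.132×1.212) = 0.8522; e^(−k_2 t) = e^(−1.46×1.212) = 0.1704.
D = 3.250 × (0.8522 − 0.1704) + 2.34 × 0.1704 = 2.216 + 0.3987 = 2.615 mg/L.

D ≈ 2.61 mg/L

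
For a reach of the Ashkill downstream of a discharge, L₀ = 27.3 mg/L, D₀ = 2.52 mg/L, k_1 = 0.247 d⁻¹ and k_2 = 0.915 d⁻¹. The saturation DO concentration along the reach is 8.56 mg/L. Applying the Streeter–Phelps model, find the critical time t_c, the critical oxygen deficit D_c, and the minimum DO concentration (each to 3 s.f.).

t_c ≈ 1.53 d; D_c ≈ 5.05 mg/L; min DO ≈ 3.51 mg/L

With k_2/k_1 = 3.704 and 1 − D₀(k_2−k_1)/(k_1 L₀) = 0.7504,
t_c = ln(3.704 × 0.7504) / (0.915 − 0.247) = ln(2.780) / 0.6680 = 1.022/0.6680 = 1.530 d.
L(t_c) = L₀ e^(−k_1 t_c) = 27.3 × 0.6852 = 18.71 mg/L, and at the critical point k_2 D_c = k_1 L, so D_c = (0.247/0.915) × 18.71 = 5.050 mg/L.
Minimum DO = C_s − D_c = 8.56 − 5.050 = 3.510 mg/L.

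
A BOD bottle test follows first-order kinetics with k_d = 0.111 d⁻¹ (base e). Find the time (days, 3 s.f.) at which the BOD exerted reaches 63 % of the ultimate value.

t ≈ 8.96 d

y/L₀ = 1 − e^(−k_d t) = 0.63 ⇒ e^(−k_d t) = 0.370
t = −ln(0.370) / 0.111 = 0.9943 / 0.111 = 8.957 d.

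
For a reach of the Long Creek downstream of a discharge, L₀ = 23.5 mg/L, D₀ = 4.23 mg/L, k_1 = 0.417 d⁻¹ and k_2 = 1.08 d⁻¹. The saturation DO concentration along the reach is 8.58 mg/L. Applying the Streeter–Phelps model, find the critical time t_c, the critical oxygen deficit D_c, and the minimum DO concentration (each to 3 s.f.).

t_c = [1/(k_2−k_1)] ln[(k_2/k_1)(1 − D₀(k_2−k_1)/(k_1 L₀))]
= [1/(1.08−0.417)] ln[(1.08/0.417)(1 − 4.23×0.6630/(0.417×23.5))]
= (1/0.6630) ln[2.590 × 0.7138] = 1.508 × ln(1.849) = 1.508 × 0.6145 = 0.9268 d.
L(t_c) = L₀ e^(−k_1 t_c) = 23.5 × 0.6794 = 15.97 mg/L, and at the critical point k_2 D_c = k_1 L, so D_c = (0.417/1.08) × 15.97 = 6.165 mg/L.
Minimum DO = C_s − D_c = 8.58 − 6.165 = 2.415 mg/L.

t_c ≈ 0.927 d; D_c ≈ 6.16 mg/L; min DO ≈ 2.42 mg/L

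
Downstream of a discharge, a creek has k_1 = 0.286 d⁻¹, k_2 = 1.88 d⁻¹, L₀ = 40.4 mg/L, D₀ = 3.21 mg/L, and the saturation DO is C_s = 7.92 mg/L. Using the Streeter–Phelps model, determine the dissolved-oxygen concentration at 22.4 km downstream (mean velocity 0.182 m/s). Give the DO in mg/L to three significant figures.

DO ≈ 3.37 mg/L

Travel time t = x/v = 22.4 km / (0.182 m/s) = 22400 m / 0.182 m/s = 123100 s = 1.425 d.
k_1 L₀/(k_2−k_1) = 0.286×40.4/(1.88−0.286) = 11.55/1.594 = 7.249 mg/L.
e^(−k_1 t) = e^(−0.286×1.425) = 0.6654; e^(−k_2 t) = e^(−1.88×1.425) = 0.06870.
D = 7.249 × (0.6654 − 0.06870) + 3.21 × 0.06870 = 4.325 + 0.2205 = 4.546 mg/L.
DO = C_s − D = 7.92 − 4.546 = 3.374 mg/L.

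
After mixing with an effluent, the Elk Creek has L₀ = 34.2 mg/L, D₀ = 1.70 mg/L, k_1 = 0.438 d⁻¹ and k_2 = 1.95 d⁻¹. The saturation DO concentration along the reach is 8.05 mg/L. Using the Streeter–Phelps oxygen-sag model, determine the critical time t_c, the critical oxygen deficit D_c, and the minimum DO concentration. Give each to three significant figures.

t_c = [1/(k_2−k_1)] ln[(k_2/k_1)(1 − D₀(k_2−k_1)/(k_1 L₀))]
= [1/(1.95−0.438)] ln[(1.95/0.438)(1 − 1.70×1.512/(0.438×34.2))]
= (1/1.512) ln[4.452 × 0.8284] = 0.6614 × ln(3.688) = 0.6614 × 1.305 = 0.8632 d.
L(t_c) = L₀ e^(−k_1 t_c) = 34.2 × 0.6852 = 23.43 mg/L, and at the critical point k_2 D_c = k_1 L, so D_c = (0.438/1.95) × 23.43 = 5.263 mg/L.
Minimum DO = C_s − D_c = 8.05 − 5.263 = 2.787 mg/L.

t_c ≈ 0.863 d; D_c ≈ 5.26 mg/L; min DO ≈ 2.79 mg/L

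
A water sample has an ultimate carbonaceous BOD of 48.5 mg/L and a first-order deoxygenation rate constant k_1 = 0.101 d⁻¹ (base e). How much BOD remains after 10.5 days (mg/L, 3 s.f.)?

L ≈ 16.8 mg/L

L_t = L₀ e^(−k_1 t) = 48.5 × e^(−0.101×10.5) = 48.5 × 0.3463 = 16.79 mg/L.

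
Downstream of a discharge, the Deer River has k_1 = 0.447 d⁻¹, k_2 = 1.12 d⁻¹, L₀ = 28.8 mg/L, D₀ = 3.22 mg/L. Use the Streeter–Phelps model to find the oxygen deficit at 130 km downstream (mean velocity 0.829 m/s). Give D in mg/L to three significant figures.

D ≈ 6.41 mg/L

Travel time t = x/v = 130 km / (0.829 m/s) = 130000 m / 0.829 m/s = 156800 s = 1.815 d.
k_1 L₀/(k_2−k_1) = 0.447×28.8/(1.12−0.447) = 12.87/0.6730 = 19.13 mg/L.
e^(−k_1 t) = e^(−0.447×1.815) = 0.4443; e^(−k_2 t) = e^(−1.12×1.815) = 0.1310.
D = 19.13 × (0.4443 − 0.1310) + 3.22 × 0.1310 = 5.993 + 0.4217 = 6.415 mg/L.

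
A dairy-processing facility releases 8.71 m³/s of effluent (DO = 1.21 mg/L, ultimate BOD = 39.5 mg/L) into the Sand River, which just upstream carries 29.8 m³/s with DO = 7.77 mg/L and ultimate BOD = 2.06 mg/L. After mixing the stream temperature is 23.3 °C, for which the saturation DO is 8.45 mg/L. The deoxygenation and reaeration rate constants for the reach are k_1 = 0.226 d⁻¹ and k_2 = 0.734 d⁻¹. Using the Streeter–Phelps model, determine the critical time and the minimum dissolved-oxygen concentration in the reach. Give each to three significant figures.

t_c ≈ 1.10 d; minimum DO ≈ 5.92 mg/L

Mixed DO = (29.8×7.77 + 8.71×1.21)/(29.8+8.71) = 242.1/38.51 = 6.286 mg/L.
Mixed L₀ = (29.8×2.06 + 8.71×39.5)/(38.51) = 405.4/38.51 = 10.53 mg/L.
Initial deficit D₀ = C_s − DO₀ = 8.45 − 6.286 = 2.164 mg/L.
t_c = (1/0.5080) ln[(0.734/0.226)(1 − 2.164×0.5080/(0.226×10.53))] = 1.969 × ln(1.747) = 1.099 d.
D_c = (0.226/0.734) × 10.53 × e^(−0.226×1.099) = 0.3079 × 10.53 × 0.7801 = 2.529 mg/L.
Minimum DO = 8.45 − 2.529 = 5.921 mg/L.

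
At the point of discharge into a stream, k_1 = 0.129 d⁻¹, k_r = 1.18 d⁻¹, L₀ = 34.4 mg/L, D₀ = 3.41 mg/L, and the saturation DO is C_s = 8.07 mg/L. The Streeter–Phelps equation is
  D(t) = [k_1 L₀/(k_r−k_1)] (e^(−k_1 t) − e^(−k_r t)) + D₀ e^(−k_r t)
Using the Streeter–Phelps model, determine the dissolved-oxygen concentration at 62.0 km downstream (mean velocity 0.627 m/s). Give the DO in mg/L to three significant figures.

DO ≈ 4.64 mg/L

Travel time t = x/v = 62.0 km / (0.627 m/s) = 62000 m / 0.627 m/s = 98880 s = 1.144 d.
k_1 L₀/(k_r−k_1) = 0.129×34.4/(1.18−0.129) = 4.438/1.051 = 4.222 mg/L.
e^(−k_1 t) = e^(−0.129×1.144) = 0.8627; e^(−k_r t) = e^(−1.18×1.144) = 0.2591.
D = 4.222 × (0.8627 − 0.2591) + 3.41 × 0.2591 = 2.549 + 0.8836 = 3.432 mg/L.
DO = C_s − D = 8.07 − 3.432 = 4.638 mg/L.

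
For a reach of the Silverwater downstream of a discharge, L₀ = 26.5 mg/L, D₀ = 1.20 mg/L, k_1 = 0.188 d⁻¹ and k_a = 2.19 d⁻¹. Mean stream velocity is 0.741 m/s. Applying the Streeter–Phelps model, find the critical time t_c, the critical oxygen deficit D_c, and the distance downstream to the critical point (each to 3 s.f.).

t_c = [1/(k_a−k_1)] ln[(k_a/k_1)(1 − D₀(k_a−k_1)/(k_1 L₀))]
= [1/(2.19−0.188)] ln[(2.19/0.188)(1 − 1.20×2.002/(0.188×26.5))]
= (1/2.002) ln[11.65 × 0.5178] = 0.4995 × ln(6.032) = 0.4995 × 1.797 = 0.8976 d.
L(t_c) = L₀ e^(−k_1 t_c) = 26.5 × 0.8447 = 22.39 mg/L, and at the critical point k_a D_c = k_1 L, so D_c = (0.188/2.19) × 22.39 = 1.922 mg/L.
x_c = v t_c = 0.741 m/s × 0.8976 d × 86400 s/d = 57470 m ≈ 57.5 km.

t_c ≈ 0.898 d; D_c ≈ 1.92 mg/L; x_c ≈ 57.5 km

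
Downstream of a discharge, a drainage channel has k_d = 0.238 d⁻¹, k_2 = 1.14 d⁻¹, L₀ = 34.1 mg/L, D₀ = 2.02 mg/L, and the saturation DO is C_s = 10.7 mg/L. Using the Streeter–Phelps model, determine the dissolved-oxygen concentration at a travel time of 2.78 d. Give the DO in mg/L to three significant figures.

DO ≈ 6.35 mg/L

k_d L₀/(k_2−k_d) = 0.238×34.1/(1.14−0.238) = 8.116/0.9020 = 8.998 mg/L.
e^(−k_d t) = e^(−0.238×2.780) = 0.5160; e^(−k_2 t) = e^(−1.14×2.780) = 0.04204.
D = 8.998 × (0.5160 − 0.04204) + 2.02 × 0.04204 = 4.265 + 0.08492 = 4.349 mg/L.
DO = C_s − D = 10.7 − 4.349 = 6.351 mg/L.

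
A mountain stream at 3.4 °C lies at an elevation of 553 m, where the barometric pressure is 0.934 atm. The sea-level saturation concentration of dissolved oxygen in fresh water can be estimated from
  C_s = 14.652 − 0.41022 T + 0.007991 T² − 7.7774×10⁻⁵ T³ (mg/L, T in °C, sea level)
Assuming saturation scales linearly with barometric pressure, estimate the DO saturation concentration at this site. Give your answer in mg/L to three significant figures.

At sea level: C_s = 14.652 − 0.41022×3.4 + 0.007991×3.4² − 7.7774×10⁻⁵×3.4³ = 13.35 mg/L.
Pressure correction: C_s' = 13.35 × 0.934 = 12.47 mg/L.

C_s ≈ 12.5 mg/L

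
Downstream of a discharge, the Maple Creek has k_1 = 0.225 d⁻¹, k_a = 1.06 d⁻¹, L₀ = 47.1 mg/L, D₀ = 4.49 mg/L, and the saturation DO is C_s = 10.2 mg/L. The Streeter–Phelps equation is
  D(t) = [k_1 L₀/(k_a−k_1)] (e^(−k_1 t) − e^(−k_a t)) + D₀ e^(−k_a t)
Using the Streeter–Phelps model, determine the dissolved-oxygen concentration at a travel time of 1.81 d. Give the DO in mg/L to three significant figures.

DO ≈ 2.96 mg/L

k_1 L₀/(k_a−k_1) = 0.225×47.1/(1.06−0.225) = 10.60/0.8350 = 12.69 mg/L.
e^(−k_1 t) = e^(−0.225×1.810) = 0.6655; e^(−k_a t) = e^(−1.06×1.810) = 0.1468.
D = 12.69 × (0.6655 − 0.1468) + 4.49 × 0.1468 = 6.583 + 0.6592 = 7.242 mg/L.
DO = C_s − D = 10.2 − 7.242 = 2.958 mg/L.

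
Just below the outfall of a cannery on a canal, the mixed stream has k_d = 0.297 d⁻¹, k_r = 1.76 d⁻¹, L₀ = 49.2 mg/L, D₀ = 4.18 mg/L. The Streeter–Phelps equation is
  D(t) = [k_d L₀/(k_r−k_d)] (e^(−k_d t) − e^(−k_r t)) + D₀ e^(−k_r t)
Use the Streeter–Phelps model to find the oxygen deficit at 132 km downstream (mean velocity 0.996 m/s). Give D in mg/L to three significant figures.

Travel time t = x/v = 132 km / (0.996 m/s) = 132000 m / 0.996 m/s = 132500 s = 1.534 d.
k_d L₀/(k_r−k_d) = 0.297×49.2/(1.76−0.297) = 14.61/1.463 = 9.988 mg/L.
e^(−k_d t) = e^(−0.297×1.534) = 0.6341; e^(−k_r t) = e^(−1.76×1.534) = 0.06723.
D = 9.988 × (0.6341 − 0.06723) + 4.18 × 0.06723 = 5.662 + 0.2810 = 5.943 mg/L.

D ≈ 5.94 mg/L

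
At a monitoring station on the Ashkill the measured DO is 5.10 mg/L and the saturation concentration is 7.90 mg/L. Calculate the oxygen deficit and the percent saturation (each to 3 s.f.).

D ≈ 2.80 mg/L; 64.6 % saturation

D = C_s − C = 7.90 − 5.10 = 2.80 mg/L.
% saturation = 5.10/7.90 × 100 = 64.6 %.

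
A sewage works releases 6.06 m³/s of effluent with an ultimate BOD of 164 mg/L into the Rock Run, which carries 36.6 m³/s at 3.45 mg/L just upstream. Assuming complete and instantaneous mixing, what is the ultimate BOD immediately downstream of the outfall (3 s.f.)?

26.3 mg/L

Flow-weighted mixing: C = (Q_r C_r + Q_w C_w)/(Q_r + Q_w)
= (36.6×3.45 + 6.06×164)/(36.6 + 6.06) = 1120/42.66 = 26.26 mg/L.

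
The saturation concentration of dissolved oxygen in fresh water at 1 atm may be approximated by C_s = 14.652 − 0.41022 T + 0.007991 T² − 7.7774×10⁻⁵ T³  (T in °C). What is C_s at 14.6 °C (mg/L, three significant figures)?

C_s ≈ 10.1 mg/L

C_s = 14.652 − 0.41022×14.6 + 0.007991×14.6² − 7.7774×10⁻⁵×14.6³ = 10.12 mg/L.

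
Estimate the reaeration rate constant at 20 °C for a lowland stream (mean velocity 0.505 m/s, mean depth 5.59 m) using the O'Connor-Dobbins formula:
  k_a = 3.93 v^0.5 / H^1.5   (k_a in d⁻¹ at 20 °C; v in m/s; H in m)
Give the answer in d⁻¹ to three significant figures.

k_a = 3.93 × 0.505^0.5 / 5.59^1.5 = 3.93 × 0.7106 / 13.22 = 0.2113 d⁻¹.

k_a ≈ 0.211 d⁻¹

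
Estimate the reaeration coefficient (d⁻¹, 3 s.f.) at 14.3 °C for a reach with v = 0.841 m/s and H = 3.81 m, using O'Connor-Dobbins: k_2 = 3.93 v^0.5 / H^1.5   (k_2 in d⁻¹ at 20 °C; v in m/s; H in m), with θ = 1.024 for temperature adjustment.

k_2 ≈ 0.423 d⁻¹

k_2(20) = 3.93 × 0.841^0.5 / 3.81^1.5 = 3.93 × 0.9171 / 7.437 = 0.4846 d⁻¹.
k_2(14.3) = 0.4846 × 1.024^(14.3−20) = 0.4846 × 0.8736 = 0.4233 d⁻¹.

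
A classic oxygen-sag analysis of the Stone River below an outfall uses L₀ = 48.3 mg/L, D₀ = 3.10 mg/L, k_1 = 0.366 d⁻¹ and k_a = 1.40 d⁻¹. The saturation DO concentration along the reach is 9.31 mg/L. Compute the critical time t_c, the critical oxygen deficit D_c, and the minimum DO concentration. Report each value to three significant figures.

t_c ≈ 1.10 d; D_c ≈ 8.43 mg/L; min DO ≈ 0.880 mg/L

t_c = [1/(k_a−k_1)] ln[(k_a/k_1)(1 − D₀(k_a−k_1)/(k_1 L₀))]
= [1/(1.40−0.366)] ln[(1.40/0.366)(1 − 3.10×1.034/(0.366×48.3))]
= (1/1.034) ln[3.825 × 0.8187] = 0.9671 × ln(3.132) = 0.9671 × 1.142 = 1.104 d.
D_c = (k_1/k_a) L₀ e^(−k_1 t_c) = (0.366/1.40) × 48.3 × e^(−0.366×1.104) = 0.2614 × 48.3 × 0.6676 = 8.430 mg/L.
Minimum DO = C_s − D_c = 9.31 − 8.430 = 0.8802 mg/L.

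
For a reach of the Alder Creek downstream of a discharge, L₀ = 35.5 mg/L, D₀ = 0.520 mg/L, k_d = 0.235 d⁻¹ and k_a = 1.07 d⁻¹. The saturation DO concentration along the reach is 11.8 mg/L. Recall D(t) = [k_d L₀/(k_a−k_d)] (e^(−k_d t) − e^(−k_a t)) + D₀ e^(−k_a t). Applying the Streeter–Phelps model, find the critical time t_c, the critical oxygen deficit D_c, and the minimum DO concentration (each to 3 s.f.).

t_c ≈ 1.75 d; D_c ≈ 5.17 mg/L; min DO ≈ 6.63 mg/L

With k_a/k_d = 4.553 and 1 − D₀(k_a−k_d)/(k_d L₀) = 0.9480,
t_c = ln(4.553 × 0.9480) / (1.07 − 0.235) = ln(4.316) / 0.8350 = 1.462/0.8350 = 1.751 d.
L(t_c) = L₀ e^(−k_d t_c) = 35.5 × 0.6626 = 23.52 mg/L, and at the critical point k_a D_c = k_d L, so D_c = (0.235/1.07) × 23.52 = 5.166 mg/L.
Minimum DO = C_s − D_c = 11.8 − 5.166 = 6.634 mg/L.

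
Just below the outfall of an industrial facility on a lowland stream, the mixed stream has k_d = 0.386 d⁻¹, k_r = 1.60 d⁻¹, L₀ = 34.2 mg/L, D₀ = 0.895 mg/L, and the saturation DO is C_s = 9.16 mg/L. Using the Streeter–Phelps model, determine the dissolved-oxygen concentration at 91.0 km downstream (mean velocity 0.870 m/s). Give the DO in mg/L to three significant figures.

DO ≈ 3.78 mg/L

Travel time t = x/v = 91.0 km / (0.870 m/s) = 91000 m / 0.870 m/s = 104600 s = 1.211 d.
k_d L₀/(k_r−k_d) = 0.386×34.2/(1.60−0.386) = 13.20/1.214 = 10.87 mg/L.
e^(−k_d t) = e^(−0.386×1.211) = 0.6267; e^(−k_r t) = e^(−1.60×1.211) = 0.1441.
D = 10.87 × (0.6267 − 0.1441) + 0.895 × 0.1441 = 5.247 + 0.1290 = 5.376 mg/L.
DO = C_s − D = 9.16 − 5.376 = 3.784 mg/L.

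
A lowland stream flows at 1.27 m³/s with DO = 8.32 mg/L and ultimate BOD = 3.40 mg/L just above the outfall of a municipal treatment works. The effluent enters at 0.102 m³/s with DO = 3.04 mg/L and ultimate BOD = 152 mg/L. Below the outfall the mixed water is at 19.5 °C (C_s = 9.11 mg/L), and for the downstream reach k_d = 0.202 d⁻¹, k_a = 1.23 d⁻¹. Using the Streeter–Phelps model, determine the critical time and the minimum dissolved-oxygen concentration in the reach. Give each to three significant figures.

Mixed DO = (1.27×8.32 + 0.102×3.04)/(1.27+0.102) = 10.88/1.372 = 7.927 mg/L.
Mixed L₀ = (1.27×3.40 + 0.102×152)/(1.372) = 19.82/1.372 = 14.45 mg/L.
Initial deficit D₀ = C_s − DO₀ = 9.11 − 7.927 = 1.183 mg/L.
t_c = (1/1.028) ln[(1.23/0.202)(1 − 1.183×1.028/(0.202×14.45))] = 0.9728 × ln(3.553) = 1.233 d.
D_c = (0.202/1.23) × 14.45 × e^(−0.202×1.233) = 0.1642 × 14.45 × 0.7795 = 1.850 mg/L.
Minimum DO = 9.11 − 1.850 = 7.260 mg/L.

t_c ≈ 1.23 d; minimum DO ≈ 7.26 mg/L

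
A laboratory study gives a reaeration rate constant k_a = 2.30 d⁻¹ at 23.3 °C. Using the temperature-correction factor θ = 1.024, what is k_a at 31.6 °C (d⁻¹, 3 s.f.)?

k_a ≈ 2.80 d⁻¹

k_a(T₂) = k_a(T₁) · θ^(T₂−T₁) = 2.30 × 1.024^(31.6−23.3)
= 2.30 × 1.024^8.30 = 2.30 × 1.218 = 2.800 d⁻¹.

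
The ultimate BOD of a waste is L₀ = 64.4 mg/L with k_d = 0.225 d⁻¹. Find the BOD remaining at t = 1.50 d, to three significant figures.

L ≈ 46.0 mg/L

L_t = L₀ e^(−k_d t) = 64.4 × e^(−0.225×1.50) = 64.4 × 0.7136 = 45.95 mg/L.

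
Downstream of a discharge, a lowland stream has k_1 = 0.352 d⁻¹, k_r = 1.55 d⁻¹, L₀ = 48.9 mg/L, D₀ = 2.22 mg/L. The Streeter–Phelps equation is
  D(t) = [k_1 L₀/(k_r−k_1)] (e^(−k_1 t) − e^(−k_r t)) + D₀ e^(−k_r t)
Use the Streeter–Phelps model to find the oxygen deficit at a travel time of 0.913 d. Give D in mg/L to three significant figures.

D ≈ 7.47 mg/L

k_1 L₀/(k_r−k_1) = 0.352×48.9/(1.55−0.352) = 17.21/1.198 = 14.37 mg/L.
e^(−k_1 t) = e^(−0.352×0.9130) = 0.7252; e^(−k_r t) = e^(−1.55×0.9130) = 0.2429.
D = 14.37 × (0.7252 − 0.2429) + 2.22 × 0.2429 = 6.929 + 0.5392 = 7.468 mg/L.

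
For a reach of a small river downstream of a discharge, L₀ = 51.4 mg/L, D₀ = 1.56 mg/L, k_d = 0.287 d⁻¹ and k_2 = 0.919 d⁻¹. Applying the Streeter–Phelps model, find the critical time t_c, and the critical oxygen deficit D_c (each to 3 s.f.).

t_c ≈ 1.73 d; D_c ≈ 9.76 mg/L

With k_2/k_d = 3.202 and 1 − D₀(k_2−k_d)/(k_d L₀) = 0.9332,
t_c = ln(3.202 × 0.9332) / (0.919 − 0.287) = ln(2.988) / 0.6320 = 1.095/0.6320 = 1.732 d.
D_c = (k_d/k_2) L₀ e^(−k_d t_c) = (0.287/0.919) × 51.4 × e^(−0.287×1.732) = 0.3123 × 51.4 × 0.6083 = 9.764 mg/L.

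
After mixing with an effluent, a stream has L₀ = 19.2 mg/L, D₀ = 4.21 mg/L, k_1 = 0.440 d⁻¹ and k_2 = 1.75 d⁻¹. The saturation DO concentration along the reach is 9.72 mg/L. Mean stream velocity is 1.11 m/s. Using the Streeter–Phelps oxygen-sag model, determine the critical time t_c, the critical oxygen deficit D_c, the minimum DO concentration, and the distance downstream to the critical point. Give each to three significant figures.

t_c ≈ 0.246 d; D_c ≈ 4.33 mg/L; min DO ≈ 5.39 mg/L; x_c ≈ 23.6 km

With k_2/k_1 = 3.977 and 1 − D₀(k_2−k_1)/(k_1 L₀) = 0.3472,
t_c = ln(3.977 × 0.3472) / (1.75 − 0.440) = ln(1.381) / 1.310 = 0.3227/1.310 = 0.2463 d.
L(t_c) = L₀ e^(−k_1 t_c) = 19.2 × 0.8973 = 17.23 mg/L, and at the critical point k_2 D_c = k_1 L, so D_c = (0.440/1.75) × 17.23 = 4.332 mg/L.
Minimum DO = C_s − D_c = 9.72 − 4.332 = 5.388 mg/L.
x_c = v t_c = 1.11 m/s × 0.2463 d × 86400 s/d = 23620 m ≈ 23.6 km.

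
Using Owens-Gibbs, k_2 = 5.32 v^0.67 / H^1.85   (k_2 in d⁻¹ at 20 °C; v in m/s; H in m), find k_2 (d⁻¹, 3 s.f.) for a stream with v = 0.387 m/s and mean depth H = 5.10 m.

k_2 ≈ 0.138 d⁻¹

k_2 = 5.32 × 0.387^0.67 / 5.10^1.85 = 5.32 × 0.5294 / 20.37 = 0.1383 d⁻¹.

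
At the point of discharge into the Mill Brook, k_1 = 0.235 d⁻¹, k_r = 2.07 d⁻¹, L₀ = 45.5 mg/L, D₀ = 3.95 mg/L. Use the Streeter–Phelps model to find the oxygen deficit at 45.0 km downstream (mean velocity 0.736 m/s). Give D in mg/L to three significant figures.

D ≈ 4.50 mg/L

Travel time t = x/v = 45.0 km / (0.736 m/s) = 45000 m / 0.736 m/s = 61140 s = 0.7077 d.
k_1 L₀/(k_r−k_1) = 0.235×45.5/(2.07−0.235) = 10.69/1.835 = 5.827 mg/L.
e^(−k_1 t) = e^(−0.235×0.7077) = 0.8468; e^(−k_r t) = e^(−2.07×0.7077) = 0.2311.
D = 5.827 × (0.8468 − 0.2311) + 3.95 × 0.2311 = 3.588 + 0.9129 = 4.500 mg/L.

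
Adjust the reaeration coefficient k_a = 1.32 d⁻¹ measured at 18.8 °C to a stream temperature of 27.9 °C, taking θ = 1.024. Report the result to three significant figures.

k_a(T₂) = k_a(T₁) · θ^(T₂−T₁) = 1.32 × 1.024^(27.9−18.8)
= 1.32 × 1.024^9.10 = 1.32 × 1.241 = 1.638 d⁻¹.

k_a ≈ 1.64 d⁻¹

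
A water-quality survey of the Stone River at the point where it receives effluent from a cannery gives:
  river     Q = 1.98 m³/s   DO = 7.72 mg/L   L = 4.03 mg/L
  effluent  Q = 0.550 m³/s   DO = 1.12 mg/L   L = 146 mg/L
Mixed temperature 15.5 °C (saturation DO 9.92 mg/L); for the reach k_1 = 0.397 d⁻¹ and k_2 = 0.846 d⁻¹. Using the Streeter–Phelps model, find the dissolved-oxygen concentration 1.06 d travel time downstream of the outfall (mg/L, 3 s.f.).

DO ≈ 0.767 mg/L

Mixed DO = (1.98×7.72 + 0.550×1.12)/(1.98+0.550) = 15.90/2.530 = 6.285 mg/L.
Mixed L₀ = (1.98×4.03 + 0.550×146)/(2.530) = 88.28/2.530 = 34.89 mg/L.
Initial deficit D₀ = C_s − DO₀ = 9.92 − 6.285 = 3.635 mg/L.
D(1.06) = [0.397×34.89/(0.846−0.397)](e^(−0.397×1.06) − e^(−0.846×1.06)) + 3.635 e^(−0.846×1.06)
= 30.85 × (0.6565 − 0.4079) + 3.635 × 0.4079 = 9.153 mg/L.
DO = 9.92 − 9.153 = 0.7670 mg/L.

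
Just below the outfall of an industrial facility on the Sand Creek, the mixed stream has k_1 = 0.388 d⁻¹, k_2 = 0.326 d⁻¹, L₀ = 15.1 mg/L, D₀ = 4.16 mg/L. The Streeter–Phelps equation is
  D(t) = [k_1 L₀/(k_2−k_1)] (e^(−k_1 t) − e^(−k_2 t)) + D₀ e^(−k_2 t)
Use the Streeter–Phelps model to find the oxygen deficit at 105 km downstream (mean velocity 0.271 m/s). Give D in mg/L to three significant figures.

D ≈ 6.28 mg/L

Travel time t = x/v = 105 km / (0.271 m/s) = 105000 m / 0.271 m/s = 387500 s = 4.484 d.
k_1 L₀/(k_2−k_1) = 0.388×15.1/(0.326−0.388) = 5.859/-0.06200 = -94.50 mg/L.
e^(−k_1 t) = e^(−0.388×4.484) = 0.1755; e^(−k_2 t) = e^(−0.326×4.484) = 0.2318.
D = -94.50 × (0.1755 − 0.2318) + 4.16 × 0.2318 = 5.317 + 0.9642 = 6.281 mg/L.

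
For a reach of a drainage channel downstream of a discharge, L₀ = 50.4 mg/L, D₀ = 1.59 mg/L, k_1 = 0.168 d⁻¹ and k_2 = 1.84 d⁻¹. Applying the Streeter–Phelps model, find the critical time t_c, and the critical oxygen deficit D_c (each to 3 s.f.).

t_c ≈ 1.21 d; D_c ≈ 3.76 mg/L

At the critical point dD/dt = 0, so k_1 L₀ e^(−k_1 t) = k_2 D. Substituting D(t) from the Streeter–Phelps equation and solving for t gives
t_c = ln[(k_2/k_1)(1 − D₀(k_2−k_1)/(k_1 L₀))] / (k_2−k_1).
Here k_2−k_1 = 1.672 d⁻¹ and 1 − D₀(k_2−k_1)/(k_1 L₀) = 1 − 1.59×1.672/(0.168×50.4) = 0.6860, so
t_c = ln(10.95 × 0.6860) / 1.672 = 2.017 / 1.672 = 1.206 d.
L(t_c) = L₀ e^(−k_1 t_c) = 50.4 × 0.8166 = 41.16 mg/L, and at the critical point k_2 D_c = k_1 L, so D_c = (0.168/1.84) × 41.16 = 3.758 mg/L.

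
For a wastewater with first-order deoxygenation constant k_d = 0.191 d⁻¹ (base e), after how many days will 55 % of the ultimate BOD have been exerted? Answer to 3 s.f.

y/L₀ = 1 − e^(−k_d t) = 0.55 ⇒ e^(−k_d t) = 0.450
t = −ln(0.450) / 0.191 = 0.7985 / 0.191 = 4.181 d.

t ≈ 4.18 d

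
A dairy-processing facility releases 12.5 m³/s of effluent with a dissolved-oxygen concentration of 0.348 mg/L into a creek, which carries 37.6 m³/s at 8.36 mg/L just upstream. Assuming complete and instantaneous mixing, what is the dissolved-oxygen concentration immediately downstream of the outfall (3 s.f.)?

Flow-weighted mixing: C = (Q_r C_r + Q_w C_w)/(Q_r + Q_w)
= (37.6×8.36 + 12.5×0.348)/(37.6 + 12.5) = 318.7/50.10 = 6.361 mg/L.

6.36 mg/L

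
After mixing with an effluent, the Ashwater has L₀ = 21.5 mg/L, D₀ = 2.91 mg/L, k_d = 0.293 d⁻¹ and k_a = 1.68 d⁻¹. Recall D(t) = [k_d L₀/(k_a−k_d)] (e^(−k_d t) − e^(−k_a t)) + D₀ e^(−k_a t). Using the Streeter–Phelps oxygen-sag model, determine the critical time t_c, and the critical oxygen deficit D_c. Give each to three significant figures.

t_c ≈ 0.521 d; D_c ≈ 3.22 mg/L

t_c = [1/(k_a−k_d)] ln[(k_a/k_d)(1 − D₀(k_a−k_d)/(k_d L₀))]
= [1/(1.68−0.293)] ln[(1.68/0.293)(1 − 2.91×1.387/(0.293×21.5))]
= (1/1.387) ln[5.734 × 0.3593] = 0.7210 × ln(2.060) = 0.7210 × 0.7227 = 0.5211 d.
L(t_c) = L₀ e^(−k_d t_c) = 21.5 × 0.8584 = 18.46 mg/L, and at the critical point k_a D_c = k_d L, so D_c = (0.293/1.68) × 18.46 = 3.219 mg/L.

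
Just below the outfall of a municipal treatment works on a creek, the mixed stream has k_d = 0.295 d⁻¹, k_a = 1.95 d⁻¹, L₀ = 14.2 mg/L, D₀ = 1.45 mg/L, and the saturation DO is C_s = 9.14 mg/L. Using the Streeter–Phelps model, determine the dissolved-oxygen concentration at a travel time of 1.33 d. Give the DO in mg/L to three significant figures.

k_d L₀/(k_a−k_d) = 0.295×14.2/(1.95−0.295) = 4.189/1.655 = 2.531 mg/L.
e^(−k_d t) = e^(−0.295×1.330) = 0.6755; e^(−k_a t) = e^(−1.95×1.330) = 0.07476.
D = 2.531 × (0.6755 − 0.07476) + 1.45 × 0.07476 = 1.520 + 0.1084 = 1.629 mg/L.
DO = C_s − D = 9.14 − 1.629 = 7.511 mg/L.

DO ≈ 7.51 mg/L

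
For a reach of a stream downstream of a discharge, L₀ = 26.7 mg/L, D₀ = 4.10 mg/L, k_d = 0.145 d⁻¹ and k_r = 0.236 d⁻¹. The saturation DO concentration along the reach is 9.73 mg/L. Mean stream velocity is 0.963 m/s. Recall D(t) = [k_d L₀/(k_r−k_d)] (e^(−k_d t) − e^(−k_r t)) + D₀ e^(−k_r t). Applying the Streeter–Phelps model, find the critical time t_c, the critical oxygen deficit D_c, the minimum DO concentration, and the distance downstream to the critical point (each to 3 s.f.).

t_c ≈ 4.24 d; D_c ≈ 8.87 mg/L; min DO ≈ 0.858 mg/L; x_c ≈ 353 km

At the critical point dD/dt = 0, so k_d L₀ e^(−k_d t) = k_r D. Substituting D(t) from the Streeter–Phelps equation and solving for t gives
t_c = ln[(k_r/k_d)(1 − D₀(k_r−k_d)/(k_d L₀))] / (k_r−k_d).
Here k_r−k_d = 0.09100 d⁻¹ and 1 − D₀(k_r−k_d)/(k_d L₀) = 1 − 4.10×0.09100/(0.145×26.7) = 0.9036, so
t_c = ln(1.628 × 0.9036) / 0.09100 = 0.3858 / 0.09100 = 4.239 d.
L(t_c) = L₀ e^(−k_d t_c) = 26.7 × 0.5408 = 14.44 mg/L, and at the critical point k_r D_c = k_d L, so D_c = (0.145/0.236) × 14.44 = 8.872 mg/L.
Minimum DO = C_s − D_c = 9.73 − 8.872 = 0.8581 mg/L.
x_c = v t_c = 0.963 m/s × 4.239 d × 86400 s/d = 352700 m ≈ 353 km.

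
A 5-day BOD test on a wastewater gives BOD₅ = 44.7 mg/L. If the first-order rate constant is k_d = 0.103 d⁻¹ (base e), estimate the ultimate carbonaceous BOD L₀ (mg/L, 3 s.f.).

BOD₅ = L₀(1 − e^(−5k_d)) ⇒ L₀ = BOD₅ / (1 − e^(−5×0.103))
= 44.7 / (1 − 0.5975) = 44.7 / 0.4025 = 111.1 mg/L.

L₀ ≈ 111 mg/L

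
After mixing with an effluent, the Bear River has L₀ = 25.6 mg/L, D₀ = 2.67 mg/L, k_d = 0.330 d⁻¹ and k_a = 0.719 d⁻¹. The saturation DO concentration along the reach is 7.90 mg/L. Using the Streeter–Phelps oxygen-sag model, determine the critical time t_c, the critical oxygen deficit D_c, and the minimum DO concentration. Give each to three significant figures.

t_c ≈ 1.66 d; D_c ≈ 6.78 mg/L; min DO ≈ 1.12 mg/L

t_c = [1/(k_a−k_d)] ln[(k_a/k_d)(1 − D₀(k_a−k_d)/(k_d L₀))]
= [1/(0.719−0.330)] ln[(0.719/0.330)(1 − 2.67×0.3890/(0.330×25.6))]
= (1/0.3890) ln[2.179 × 0.8771] = 2.571 × ln(1.911) = 2.571 × 0.6476 = 1.665 d.
D_c = (k_d/k_a) L₀ e^(−k_d t_c) = (0.330/0.719) × 25.6 × e^(−0.330×1.665) = 0.4590 × 25.6 × 0.5773 = 6.783 mg/L.
Minimum DO = C_s − D_c = 7.90 − 6.783 = 1.117 mg/L.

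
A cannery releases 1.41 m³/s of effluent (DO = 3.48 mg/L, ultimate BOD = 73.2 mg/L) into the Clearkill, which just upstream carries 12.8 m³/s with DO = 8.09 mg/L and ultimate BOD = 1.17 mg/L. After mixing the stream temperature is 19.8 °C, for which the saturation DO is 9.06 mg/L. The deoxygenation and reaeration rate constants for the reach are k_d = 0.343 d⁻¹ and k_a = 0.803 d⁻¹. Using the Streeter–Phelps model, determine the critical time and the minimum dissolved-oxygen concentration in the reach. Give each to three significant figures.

t_c ≈ 1.28 d; minimum DO ≈ 6.77 mg/L

Mixed DO = (12.8×8.09 + 1.41×3.48)/(12.8+1.41) = 108.5/14.21 = 7.633 mg/L.
Mixed L₀ = (12.8×1.17 + 1.41×73.2)/(14.21) = 118.2/14.21 = 8.317 mg/L.
Initial deficit D₀ = C_s − DO₀ = 9.06 − 7.633 = 1.427 mg/L.
t_c = (1/0.4600) ln[(0.803/0.343)(1 − 1.427×0.4600/(0.343×8.317))] = 2.174 × ln(1.802) = 1.281 d.
D_c = (0.343/0.803) × 8.317 × e^(−0.343×1.281) = 0.4271 × 8.317 × 0.6445 = 2.290 mg/L.
Minimum DO = 9.06 − 2.290 = 6.770 mg/L.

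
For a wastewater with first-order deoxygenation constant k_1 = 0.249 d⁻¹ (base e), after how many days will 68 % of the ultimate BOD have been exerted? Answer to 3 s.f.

t ≈ 4.58 d

y/L₀ = 1 − e^(−k_1 t) = 0.68 ⇒ e^(−k_1 t) = 0.320
t = −ln(0.320) / 0.249 = 1.139 / 0.249 = 4.576 d.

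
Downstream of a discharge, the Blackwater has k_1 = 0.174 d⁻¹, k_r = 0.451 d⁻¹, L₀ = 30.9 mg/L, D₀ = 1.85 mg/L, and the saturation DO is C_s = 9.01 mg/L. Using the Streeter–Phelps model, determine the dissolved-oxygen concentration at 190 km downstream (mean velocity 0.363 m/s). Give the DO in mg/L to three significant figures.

DO ≈ 3.39 mg/L

Travel time t = x/v = 190 km / (0.363 m/s) = 190000 m / 0.363 m/s = 523400 s = 6.058 d.
k_1 L₀/(k_r−k_1) = 0.174×30.9/(0.451−0.174) = 5.377/0.2770 = 19.41 mg/L.
e^(−k_1 t) = e^(−0.174×6.058) = 0.3485; e^(−k_r t) = e^(−0.451×6.058) = 0.06508.
D = 19.41 × (0.3485 − 0.06508) + 1.85 × 0.06508 = 5.501 + 0.1204 = 5.622 mg/L.
DO = C_s − D = 9.01 − 5.622 = 3.388 mg/L.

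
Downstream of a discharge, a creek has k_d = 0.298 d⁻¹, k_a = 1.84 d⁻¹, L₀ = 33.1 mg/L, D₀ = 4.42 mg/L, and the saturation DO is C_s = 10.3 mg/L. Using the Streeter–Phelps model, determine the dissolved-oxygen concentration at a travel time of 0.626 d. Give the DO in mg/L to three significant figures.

DO ≈ 5.62 mg/L

k_d L₀/(k_a−k_d) = 0.298×33.1/(1.84−0.298) = 9.864/1.542 = 6.397 mg/L.
e^(−k_d t) = e^(−0.298×0.6260) = 0.8298; e^(−k_a t) = e^(−1.84×0.6260) = 0.3161.
D = 6.397 × (0.8298 − 0.3161) + 4.42 × 0.3161 = 3.286 + 1.397 = 4.683 mg/L.
DO = C_s − D = 10.3 − 4.683 = 5.617 mg/L.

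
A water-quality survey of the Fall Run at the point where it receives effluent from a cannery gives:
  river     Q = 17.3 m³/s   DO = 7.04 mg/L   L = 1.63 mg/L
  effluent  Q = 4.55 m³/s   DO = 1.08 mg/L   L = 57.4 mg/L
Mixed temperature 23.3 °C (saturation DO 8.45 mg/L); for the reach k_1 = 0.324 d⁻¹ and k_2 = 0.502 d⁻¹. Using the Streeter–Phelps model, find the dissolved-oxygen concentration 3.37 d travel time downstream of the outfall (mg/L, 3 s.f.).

DO ≈ 4.31 mg/L

Mixed DO = (17.3×7.04 + 4.55×1.08)/(17.3+4.55) = 126.7/21.85 = 5.799 mg/L.
Mixed L₀ = (17.3×1.63 + 4.55×57.4)/(21.85) = 289.4/21.85 = 13.24 mg/L.
Initial deficit D₀ = C_s − DO₀ = 8.45 − 5.799 = 2.651 mg/L.
D(3.37) = [0.324×13.24/(0.502−0.324)](e^(−0.324×3.37) − e^(−0.502×3.37)) + 2.651 e^(−0.502×3.37)
= 24.11 × (0.3356 − 0.1842) + 2.651 × 0.1842 = 4.138 mg/L.
DO = 8.45 − 4.138 = 4.312 mg/L.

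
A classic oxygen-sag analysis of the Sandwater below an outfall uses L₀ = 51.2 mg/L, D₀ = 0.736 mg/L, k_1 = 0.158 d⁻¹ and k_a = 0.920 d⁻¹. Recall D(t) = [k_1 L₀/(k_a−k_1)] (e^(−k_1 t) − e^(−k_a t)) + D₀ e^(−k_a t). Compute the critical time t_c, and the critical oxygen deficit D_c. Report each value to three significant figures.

With k_a/k_1 = 5.823 and 1 − D₀(k_a−k_1)/(k_1 L₀) = 0.9307,
t_c = ln(5.823 × 0.9307) / (0.920 − 0.158) = ln(5.419) / 0.7620 = 1.690/0.7620 = 2.218 d.
L(t_c) = L₀ e^(−k_1 t_c) = 51.2 × 0.7044 = 36.07 mg/L, and at the critical point k_a D_c = k_1 L, so D_c = (0.158/0.920) × 36.07 = 6.194 mg/L.

t_c ≈ 2.22 d; D_c ≈ 6.19 mg/L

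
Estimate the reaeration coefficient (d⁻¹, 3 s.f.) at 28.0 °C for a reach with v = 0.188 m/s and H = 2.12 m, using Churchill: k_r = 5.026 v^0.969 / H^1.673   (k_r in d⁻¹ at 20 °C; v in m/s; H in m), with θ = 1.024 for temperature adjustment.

k_r ≈ 0.342 d⁻¹

k_r(20) = 5.026 × 0.188^0.969 / 2.12^1.673 = 5.026 × 0.1980 / 3.515 = 0.2831 d⁻¹.
k_r(28.0) = 0.2831 × 1.024^(28.0−20) = 0.2831 × 1.209 = 0.3422 d⁻¹.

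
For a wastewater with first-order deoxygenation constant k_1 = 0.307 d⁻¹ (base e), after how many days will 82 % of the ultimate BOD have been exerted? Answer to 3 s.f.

y/L₀ = 1 − e^(−k_1 t) = 0.82 ⇒ e^(−k_1 t) = 0.180
t = −ln(0.180) / 0.307 = 1.715 / 0.307 = 5.586 d.

t ≈ 5.59 d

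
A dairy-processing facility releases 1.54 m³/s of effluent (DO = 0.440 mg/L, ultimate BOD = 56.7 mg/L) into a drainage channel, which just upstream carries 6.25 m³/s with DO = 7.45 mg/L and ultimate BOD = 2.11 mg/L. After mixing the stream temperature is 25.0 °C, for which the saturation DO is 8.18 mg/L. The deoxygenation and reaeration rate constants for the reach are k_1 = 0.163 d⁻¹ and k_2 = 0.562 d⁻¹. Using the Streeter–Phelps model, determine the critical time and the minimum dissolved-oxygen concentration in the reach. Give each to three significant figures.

Mixed DO = (6.25×7.45 + 1.54×0.440)/(6.25+1.54) = 47.24/7.790 = 6.064 mg/L.
Mixed L₀ = (6.25×2.11 + 1.54×56.7)/(7.790) = 100.5/7.790 = 12.90 mg/L.
Initial deficit D₀ = C_s − DO₀ = 8.18 − 6.064 = 2.116 mg/L.
t_c = (1/0.3990) ln[(0.562/0.163)(1 − 2.116×0.3990/(0.163×12.90))] = 2.506 × ln(2.064) = 1.816 d.
D_c = (0.163/0.562) × 12.90 × e^(−0.163×1.816) = 0.2900 × 12.90 × 0.7438 = 2.783 mg/L.
Minimum DO = 8.18 − 2.783 = 5.397 mg/L.

t_c ≈ 1.82 d; minimum DO ≈ 5.40 mg/L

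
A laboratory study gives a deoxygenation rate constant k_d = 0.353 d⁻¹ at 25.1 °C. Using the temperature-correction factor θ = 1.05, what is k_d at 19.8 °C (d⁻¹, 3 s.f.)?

k_d(T₂) = k_d(T₁) · θ^(T₂−T₁) = 0.353 × 1.05^(19.8−25.1)
= 0.353 × 1.05^-5.30 = 0.353 × 0.7721 = 0.2726 d⁻¹.

k_d ≈ 0.273 d⁻¹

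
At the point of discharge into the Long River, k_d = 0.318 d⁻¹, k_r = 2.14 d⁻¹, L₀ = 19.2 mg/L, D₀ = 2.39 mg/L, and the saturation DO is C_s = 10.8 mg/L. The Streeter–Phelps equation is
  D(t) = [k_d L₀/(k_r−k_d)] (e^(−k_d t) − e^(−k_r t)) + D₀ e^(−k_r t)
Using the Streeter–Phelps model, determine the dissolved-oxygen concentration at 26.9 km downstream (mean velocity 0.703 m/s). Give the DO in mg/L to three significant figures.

Travel time t = x/v = 26.9 km / (0.703 m/s) = 26900 m / 0.703 m/s = 38260 s = 0.4429 d.
k_d L₀/(k_r−k_d) = 0.318×19.2/(2.14−0.318) = 6.106/1.822 = 3.351 mg/L.
e^(−k_d t) = e^(−0.318×0.4429) = 0.8686; e^(−k_r t) = e^(−2.14×0.4429) = 0.3876.
D = 3.351 × (0.8686 − 0.3876) + 2.39 × 0.3876 = 1.612 + 0.9264 = 2.538 mg/L.
DO = C_s − D = 10.8 − 2.538 = 8.262 mg/L.

DO ≈ 8.26 mg/L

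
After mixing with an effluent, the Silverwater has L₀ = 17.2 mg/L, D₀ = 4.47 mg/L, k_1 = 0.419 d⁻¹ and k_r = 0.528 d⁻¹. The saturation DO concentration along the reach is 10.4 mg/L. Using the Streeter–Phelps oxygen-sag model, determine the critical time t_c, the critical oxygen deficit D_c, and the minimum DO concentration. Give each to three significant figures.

t_c ≈ 1.48 d; D_c ≈ 7.34 mg/L; min DO ≈ 3.06 mg/L

t_c = [1/(k_r−k_1)] ln[(k_r/k_1)(1 − D₀(k_r−k_1)/(k_1 L₀))]
= [1/(0.528−0.419)] ln[(0.528/0.419)(1 − 4.47×0.1090/(0.419×17.2))]
= (1/0.1090) ln[1.260 × 0.9324] = 9.174 × ln(1.175) = 9.174 × 0.1612 = 1.479 d.
L(t_c) = L₀ e^(−k_1 t_c) = 17.2 × 0.5381 = 9.255 mg/L, and at the critical point k_r D_c = k_1 L, so D_c = (0.419/0.528) × 9.255 = 7.344 mg/L.
Minimum DO = C_s − D_c = 10.4 − 7.344 = 3.056 mg/L.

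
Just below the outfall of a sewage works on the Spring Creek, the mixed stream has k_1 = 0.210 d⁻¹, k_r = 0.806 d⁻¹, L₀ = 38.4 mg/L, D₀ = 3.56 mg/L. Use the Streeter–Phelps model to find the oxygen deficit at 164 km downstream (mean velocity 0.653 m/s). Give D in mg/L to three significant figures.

Travel time t = x/v = 164 km / (0.653 m/s) = 164000 m / 0.653 m/s = 251100 s = 2.907 d.
k_1 L₀/(k_r−k_1) = 0.210×38.4/(0.806−0.210) = 8.064/0.5960 = 13.53 mg/L.
e^(−k_1 t) = e^(−0.210×2.907) = 0.5431; e^(−k_r t) = e^(−0.806×2.907) = 0.09605.
D = 13.53 × (0.5431 − 0.09605) + 3.56 × 0.09605 = 6.049 + 0.3419 = 6.391 mg/L.

D ≈ 6.39 mg/L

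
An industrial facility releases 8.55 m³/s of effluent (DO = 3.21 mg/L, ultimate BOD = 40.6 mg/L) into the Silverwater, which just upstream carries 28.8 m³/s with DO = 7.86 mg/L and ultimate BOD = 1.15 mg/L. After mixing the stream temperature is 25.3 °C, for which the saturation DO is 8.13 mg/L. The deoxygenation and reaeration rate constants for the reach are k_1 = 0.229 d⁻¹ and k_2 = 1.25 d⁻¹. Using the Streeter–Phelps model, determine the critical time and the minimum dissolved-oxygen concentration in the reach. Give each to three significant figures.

t_c ≈ 0.802 d; minimum DO ≈ 6.58 mg/L

Mixed DO = (28.8×7.86 + 8.55×3.21)/(28.8+8.55) = 253.8/37.35 = 6.796 mg/L.
Mixed L₀ = (28.8×1.15 + 8.55×40.6)/(37.35) = 380.3/37.35 = 10.18 mg/L.
Initial deficit D₀ = C_s − DO₀ = 8.13 − 6.796 = 1.334 mg/L.
t_c = (1/1.021) ln[(1.25/0.229)(1 − 1.334×1.021/(0.229×10.18))] = 0.9794 × ln(2.269) = 0.8023 d.
D_c = (0.229/1.25) × 10.18 × e^(−0.229×0.8023) = 0.1832 × 10.18 × 0.8322 = 1.552 mg/L.
Minimum DO = 8.13 − 1.552 = 6.578 mg/L.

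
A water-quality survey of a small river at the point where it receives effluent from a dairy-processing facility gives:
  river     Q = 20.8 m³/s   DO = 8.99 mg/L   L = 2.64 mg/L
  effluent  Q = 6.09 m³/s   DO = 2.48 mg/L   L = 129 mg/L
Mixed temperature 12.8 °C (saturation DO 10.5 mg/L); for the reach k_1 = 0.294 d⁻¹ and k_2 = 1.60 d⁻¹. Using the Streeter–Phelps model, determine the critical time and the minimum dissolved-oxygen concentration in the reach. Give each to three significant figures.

Mixed DO = (20.8×8.99 + 6.09×2.48)/(20.8+6.09) = 202.1/26.89 = 7.516 mg/L.
Mixed L₀ = (20.8×2.64 + 6.09×129)/(26.89) = 840.5/26.89 = 31.26 mg/L.
Initial deficit D₀ = C_s − DO₀ = 10.5 − 7.516 = 2.984 mg/L.
t_c = (1/1.306) ln[(1.60/0.294)(1 − 2.984×1.306/(0.294×31.26))] = 0.7657 × ln(3.134) = 0.8747 d.
D_c = (0.294/1.60) × 31.26 × e^(−0.294×0.8747) = 0.1837 × 31.26 × 0.7732 = 4.441 mg/L.
Minimum DO = 10.5 − 4.441 = 6.059 mg/L.

t_c ≈ 0.875 d; minimum DO ≈ 6.06 mg/L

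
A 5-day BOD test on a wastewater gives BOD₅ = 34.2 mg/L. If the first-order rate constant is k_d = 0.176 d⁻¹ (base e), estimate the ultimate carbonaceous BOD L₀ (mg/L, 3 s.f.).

L₀ ≈ 58.4 mg/L

BOD₅ = L₀(1 − e^(−5k_d)) ⇒ L₀ = BOD₅ / (1 − e^(−5×0.176))
= 34.2 / (1 − 0.4148) = 34.2 / 0.5852 = 58.44 mg/L.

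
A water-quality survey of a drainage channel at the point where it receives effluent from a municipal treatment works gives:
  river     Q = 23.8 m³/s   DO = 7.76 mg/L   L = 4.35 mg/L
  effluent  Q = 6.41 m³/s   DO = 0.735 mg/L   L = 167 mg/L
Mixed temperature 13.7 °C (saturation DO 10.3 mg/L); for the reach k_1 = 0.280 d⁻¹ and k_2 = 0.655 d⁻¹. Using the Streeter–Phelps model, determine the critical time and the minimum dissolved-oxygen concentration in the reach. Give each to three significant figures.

Mixed DO = (23.8×7.76 + 6.41×0.735)/(23.8+6.41) = 189.4/30.21 = 6.269 mg/L.
Mixed L₀ = (23.8×4.35 + 6.41×167)/(30.21) = 1174/30.21 = 38.86 mg/L.
Initial deficit D₀ = C_s − DO₀ = 10.3 − 6.269 = 4.031 mg/L.
t_c = (1/0.3750) ln[(0.655/0.280)(1 − 4.031×0.3750/(0.280×38.86))] = 2.667 × ln(2.014) = 1.867 d.
D_c = (0.280/0.655) × 38.86 × e^(−0.280×1.867) = 0.4275 × 38.86 × 0.5928 = 9.848 mg/L.
Minimum DO = 10.3 − 9.848 = 0.4520 mg/L.

t_c ≈ 1.87 d; minimum DO ≈ 0.452 mg/L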